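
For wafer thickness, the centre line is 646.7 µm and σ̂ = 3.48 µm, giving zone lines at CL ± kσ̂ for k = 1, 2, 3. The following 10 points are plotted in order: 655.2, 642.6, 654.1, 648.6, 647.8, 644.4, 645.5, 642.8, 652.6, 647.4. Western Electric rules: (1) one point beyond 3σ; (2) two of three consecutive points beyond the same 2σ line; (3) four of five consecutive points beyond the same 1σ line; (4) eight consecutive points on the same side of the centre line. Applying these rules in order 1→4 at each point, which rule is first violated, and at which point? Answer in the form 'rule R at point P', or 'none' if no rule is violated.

rule 2 at point 3

Zone of each point (C = within 1σ̂, B = 1σ̂–2σ̂, A = 2σ̂–3σ̂, * = beyond 3σ̂; sign = side of CL): 1:+A, 2:-B, 3:+A, 4:+C, 5:+C, 6:-C, 7:-C, 8:-B, 9:+B, 10:+C
Rule 2 (two of three consecutive points beyond the same 2σ limit) is satisfied at point 3.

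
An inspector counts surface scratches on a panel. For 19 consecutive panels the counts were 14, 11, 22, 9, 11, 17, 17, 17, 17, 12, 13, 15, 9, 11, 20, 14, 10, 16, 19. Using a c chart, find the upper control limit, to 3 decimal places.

25.814

c̄ = (14 + 11 + 22 + 9 + 11 + 17 + 17 + 17 + 17 + 12 + 13 + 15 + 9 + 11 + 20 + 14 + 10 + 16 + 19) / 19 = 274 / 19 = 14.4211
UCL = c̄ + 3√c̄ = 14.4211 + 3 × √14.4211 = 14.4211 + 3 × 3.7975 = 25.8136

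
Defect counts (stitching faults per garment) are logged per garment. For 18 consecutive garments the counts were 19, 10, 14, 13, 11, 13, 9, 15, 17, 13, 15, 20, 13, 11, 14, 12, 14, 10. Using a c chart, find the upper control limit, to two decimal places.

24.52

c̄ = (19 + 10 + 14 + 13 + 11 + 13 + 9 + 15 + 17 + 13 + 15 + 20 + 13 + 11 + 14 + 12 + 14 + 10) / 18 = 243 / 18 = 13.5000
UCL = c̄ + 3√c̄ = 13.5000 + 3 × √13.5000 = 13.5000 + 3 × 3.6742 = 24.5227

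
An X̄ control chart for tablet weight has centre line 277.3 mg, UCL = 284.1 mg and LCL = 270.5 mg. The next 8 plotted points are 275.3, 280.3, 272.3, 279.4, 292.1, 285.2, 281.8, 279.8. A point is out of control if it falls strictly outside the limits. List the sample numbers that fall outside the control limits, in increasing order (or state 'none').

5, 6

Compare each point to [270.5, 284.1]: sample 5 = 292.1 > UCL; sample 6 = 285.2 > UCL.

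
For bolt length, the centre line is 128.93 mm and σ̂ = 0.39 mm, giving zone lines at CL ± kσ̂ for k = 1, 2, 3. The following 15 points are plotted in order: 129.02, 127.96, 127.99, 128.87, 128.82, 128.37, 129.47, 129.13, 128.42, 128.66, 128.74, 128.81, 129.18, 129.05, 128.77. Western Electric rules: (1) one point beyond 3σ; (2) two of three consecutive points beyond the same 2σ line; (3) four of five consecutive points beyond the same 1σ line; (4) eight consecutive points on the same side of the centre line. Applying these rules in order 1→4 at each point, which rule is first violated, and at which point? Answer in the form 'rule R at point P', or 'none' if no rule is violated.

Zone of each point (C = within 1σ̂, B = 1σ̂–2σ̂, A = 2σ̂–3σ̂, * = beyond 3σ̂; sign = side of CL): 1:+C, 2:-A, 3:-A, 4:-C, 5:-C, 6:-B, 7:+B, 8:+C, 9:-B, 10:-C, 11:-C, 12:-C, 13:+C, 14:+C, 15:-C
Rule 2 (two of three consecutive points beyond the same 2σ limit) is satisfied at point 3.

rule 2 at point 3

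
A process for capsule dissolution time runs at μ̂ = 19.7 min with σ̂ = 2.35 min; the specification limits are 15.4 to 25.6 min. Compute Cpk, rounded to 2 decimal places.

0.61

Cpu = (USL − μ̂) / (3σ̂) = (25.6 − 19.7) / (3 × 2.35) = 0.8369; Cpl = (μ̂ − LSL) / (3σ̂) = (19.7 − 15.4) / (3 × 2.35) = 0.6099; Cpk = min(Cpu, Cpl) = 0.6099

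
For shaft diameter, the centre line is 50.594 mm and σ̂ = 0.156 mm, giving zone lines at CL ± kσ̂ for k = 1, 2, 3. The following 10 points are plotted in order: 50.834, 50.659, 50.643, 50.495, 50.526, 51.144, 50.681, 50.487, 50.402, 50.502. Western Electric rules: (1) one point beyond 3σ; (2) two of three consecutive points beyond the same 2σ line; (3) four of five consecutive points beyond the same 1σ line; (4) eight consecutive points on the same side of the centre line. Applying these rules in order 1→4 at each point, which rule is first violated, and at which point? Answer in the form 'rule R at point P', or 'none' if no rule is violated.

rule 1 at point 6

Zone of each point (C = within 1σ̂, B = 1σ̂–2σ̂, A = 2σ̂–3σ̂, * = beyond 3σ̂; sign = side of CL): 1:+B, 2:+C, 3:+C, 4:-C, 5:-C, 6:+*, 7:+C, 8:-C, 9:-B, 10:-C
Rule 1 (one point beyond the 3σ limits) is satisfied at point 6.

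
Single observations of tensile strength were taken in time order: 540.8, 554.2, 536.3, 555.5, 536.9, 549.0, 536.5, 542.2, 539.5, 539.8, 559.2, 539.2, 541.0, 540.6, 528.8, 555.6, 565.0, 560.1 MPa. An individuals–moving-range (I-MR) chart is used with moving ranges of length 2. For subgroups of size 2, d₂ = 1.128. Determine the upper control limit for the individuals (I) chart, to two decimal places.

X̄ = (540.8 + 554.2 + 536.3 + 555.5 + 536.9 + 549.0 + 536.5 + 542.2 + 539.5 + 539.8 + 559.2 + 539.2 + 541.0 + 540.6 + 528.8 + 555.6 + 565.0 + 560.1) / 18 = 545.5667
Moving ranges: 13.4, 17.9, 19.2, 18.6, 12.1, 12.5, 5.7, 2.7, 0.3, 19.4, 20.0, 1.8, 0.4, 11.8, 26.8, 9.4, 4.9; M̄R̄ = 196.9000 / 17 = 11.5824
UCL = X̄ + 3·M̄R̄/d₂ = 545.5667 + 3 × 11.5824 / 1.128 = 576.3708

576.37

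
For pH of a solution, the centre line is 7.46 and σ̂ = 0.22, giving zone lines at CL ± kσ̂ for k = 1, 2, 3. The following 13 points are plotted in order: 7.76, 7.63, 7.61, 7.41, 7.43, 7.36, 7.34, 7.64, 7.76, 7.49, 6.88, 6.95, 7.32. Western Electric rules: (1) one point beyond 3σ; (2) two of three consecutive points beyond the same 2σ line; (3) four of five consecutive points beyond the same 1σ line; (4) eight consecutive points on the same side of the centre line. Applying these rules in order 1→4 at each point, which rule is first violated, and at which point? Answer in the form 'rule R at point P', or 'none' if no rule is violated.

Zone of each point (C = within 1σ̂, B = 1σ̂–2σ̂, A = 2σ̂–3σ̂, * = beyond 3σ̂; sign = side of CL): 1:+B, 2:+C, 3:+C, 4:-C, 5:-C, 6:-C, 7:-C, 8:+C, 9:+B, 10:+C, 11:-A, 12:-A, 13:-C
Rule 2 (two of three consecutive points beyond the same 2σ limit) is satisfied at point 12.

rule 2 at point 12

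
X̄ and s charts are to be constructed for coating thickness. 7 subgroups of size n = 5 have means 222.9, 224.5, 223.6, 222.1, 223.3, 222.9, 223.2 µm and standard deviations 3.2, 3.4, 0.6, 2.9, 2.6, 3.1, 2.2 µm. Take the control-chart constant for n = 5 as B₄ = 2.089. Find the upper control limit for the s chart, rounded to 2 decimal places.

5.37

s̄ = (3.2 + 3.4 + 0.6 + 2.9 + 2.6 + 3.1 + 2.2) / 7 = 2.5714
UCL_s = B₄·s̄ = 2.089 × 2.5714 = 5.3717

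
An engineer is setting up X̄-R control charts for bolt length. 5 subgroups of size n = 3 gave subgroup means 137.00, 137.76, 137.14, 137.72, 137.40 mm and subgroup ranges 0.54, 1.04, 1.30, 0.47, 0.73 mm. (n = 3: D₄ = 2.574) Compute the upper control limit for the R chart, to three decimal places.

R̄ = (0.54 + 1.04 + 1.30 + 0.47 + 0.73) / 5 = 4.0800 / 5 = 0.8160
UCL_R = D₄·R̄ = 2.574 × 0.8160 = 2.1004

2.100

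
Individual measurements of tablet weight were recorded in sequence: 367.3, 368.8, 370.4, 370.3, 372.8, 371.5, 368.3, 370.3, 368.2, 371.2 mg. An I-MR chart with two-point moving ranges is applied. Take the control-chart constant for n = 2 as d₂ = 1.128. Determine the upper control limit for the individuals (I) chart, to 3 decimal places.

375.022

X̄ = (367.3 + 368.8 + 370.4 + 370.3 + 372.8 + 371.5 + 368.3 + 370.3 + 368.2 + 371.2) / 10 = 369.9100
Moving ranges: 1.5, 1.6, 0.1, 2.5, 1.3, 3.2, 2.0, 2.1, 3.0; M̄R̄ = 17.3000 / 9 = 1.9222
UCL = X̄ + 3·M̄R̄/d₂ = 369.9100 + 3 × 1.9222 / 1.128 = 375.0223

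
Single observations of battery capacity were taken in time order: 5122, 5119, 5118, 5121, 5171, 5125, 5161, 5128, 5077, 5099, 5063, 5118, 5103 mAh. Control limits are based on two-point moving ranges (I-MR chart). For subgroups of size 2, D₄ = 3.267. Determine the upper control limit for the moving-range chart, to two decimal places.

Moving ranges: 3, 1, 3, 50, 46, 36, 33, 51, 22, 36, 55, 15; M̄R̄ = 351.0000 / 12 = 29.2500
UCL_MR = D₄·M̄R̄ = 3.267 × 29.2500 = 95.5597

95.56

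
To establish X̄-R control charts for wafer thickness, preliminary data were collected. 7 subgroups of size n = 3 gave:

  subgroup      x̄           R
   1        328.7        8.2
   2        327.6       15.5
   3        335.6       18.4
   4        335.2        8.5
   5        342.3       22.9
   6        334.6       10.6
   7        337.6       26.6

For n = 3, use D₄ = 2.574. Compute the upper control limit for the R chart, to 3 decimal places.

R̄ = (8.2 + 15.5 + 18.4 + 8.5 + 22.9 + 10.6 + 26.6) / 7 = 110.7000 / 7 = 15.8143
UCL_R = D₄·R̄ = 2.574 × 15.8143 = 40.7060

40.706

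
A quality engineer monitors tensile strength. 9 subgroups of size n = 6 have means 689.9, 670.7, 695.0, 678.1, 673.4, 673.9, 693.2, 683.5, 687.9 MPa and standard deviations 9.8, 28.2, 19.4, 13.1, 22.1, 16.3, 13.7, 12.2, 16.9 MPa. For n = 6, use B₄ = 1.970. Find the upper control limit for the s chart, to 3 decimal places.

33.205

s̄ = (9.8 + 28.2 + 19.4 + 13.1 + 22.1 + 16.3 + 13.7 + 12.2 + 16.9) / 9 = 16.8556
UCL_s = B₄·s̄ = 1.970 × 16.8556 = 33.2054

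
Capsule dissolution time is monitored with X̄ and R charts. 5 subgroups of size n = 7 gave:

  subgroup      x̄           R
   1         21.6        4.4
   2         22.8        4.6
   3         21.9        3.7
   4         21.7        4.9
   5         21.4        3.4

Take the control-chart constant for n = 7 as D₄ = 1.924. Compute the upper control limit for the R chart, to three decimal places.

8.081

R̄ = (4.4 + 4.6 + 3.7 + 4.9 + 3.4) / 5 = 21.0000 / 5 = 4.2000
UCL_R = D₄·R̄ = 1.924 × 4.2000 = 8.0808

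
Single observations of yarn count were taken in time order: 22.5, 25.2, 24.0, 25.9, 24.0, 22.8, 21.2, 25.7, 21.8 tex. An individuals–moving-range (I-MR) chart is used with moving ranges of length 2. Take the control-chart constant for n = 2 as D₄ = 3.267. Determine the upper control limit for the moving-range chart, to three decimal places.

Moving ranges: 2.7, 1.2, 1.9, 1.9, 1.2, 1.6, 4.5, 3.9; M̄R̄ = 18.9000 / 8 = 2.3625
UCL_MR = D₄·M̄R̄ = 3.267 × 2.3625 = 7.7183

7.718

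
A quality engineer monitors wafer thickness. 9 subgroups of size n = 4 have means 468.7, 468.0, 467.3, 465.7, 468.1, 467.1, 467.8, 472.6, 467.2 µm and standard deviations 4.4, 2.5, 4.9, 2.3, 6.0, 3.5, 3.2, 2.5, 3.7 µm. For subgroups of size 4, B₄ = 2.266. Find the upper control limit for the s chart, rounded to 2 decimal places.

8.31

s̄ = (4.4 + 2.5 + 4.9 + 2.3 + 6.0 + 3.5 + 3.2 + 2.5 + 3.7) / 9 = 3.6667
UCL_s = B₄·s̄ = 2.266 × 3.6667 = 8.3087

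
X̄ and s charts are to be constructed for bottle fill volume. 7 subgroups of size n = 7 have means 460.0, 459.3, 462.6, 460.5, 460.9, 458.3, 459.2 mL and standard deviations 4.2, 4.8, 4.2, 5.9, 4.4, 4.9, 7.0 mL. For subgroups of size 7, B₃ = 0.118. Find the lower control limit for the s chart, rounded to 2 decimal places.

s̄ = (4.2 + 4.8 + 4.2 + 5.9 + 4.4 + 4.9 + 7.0) / 7 = 5.0571
LCL_s = B₃·s̄ = 0.118 × 5.0571 = 0.5967

0.60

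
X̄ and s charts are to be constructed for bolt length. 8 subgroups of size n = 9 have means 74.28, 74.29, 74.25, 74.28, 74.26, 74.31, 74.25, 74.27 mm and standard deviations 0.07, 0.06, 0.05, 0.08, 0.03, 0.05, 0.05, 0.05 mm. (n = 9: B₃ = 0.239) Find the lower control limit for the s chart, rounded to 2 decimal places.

s̄ = (0.07 + 0.06 + 0.05 + 0.08 + 0.03 + 0.05 + 0.05 + 0.05) / 8 = 0.0550
LCL_s = B₃·s̄ = 0.239 × 0.0550 = 0.0131

0.01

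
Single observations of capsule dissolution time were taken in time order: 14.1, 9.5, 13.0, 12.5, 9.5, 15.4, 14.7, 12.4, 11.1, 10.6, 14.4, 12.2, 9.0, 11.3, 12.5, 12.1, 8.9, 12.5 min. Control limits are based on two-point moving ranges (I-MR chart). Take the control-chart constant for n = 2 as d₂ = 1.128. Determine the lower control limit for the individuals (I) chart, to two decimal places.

X̄ = (14.1 + 9.5 + 13.0 + 12.5 + 9.5 + 15.4 + 14.7 + 12.4 + 11.1 + 10.6 + 14.4 + 12.2 + 9.0 + 11.3 + 12.5 + 12.1 + 8.9 + 12.5) / 18 = 11.9833
Moving ranges: 4.6, 3.5, 0.5, 3.0, 5.9, 0.7, 2.3, 1.3, 0.5, 3.8, 2.2, 3.2, 2.3, 1.2, 0.4, 3.2, 3.6; M̄R̄ = 42.2000 / 17 = 2.4824
LCL = X̄ − 3·M̄R̄/d₂ = 11.9833 − 3 × 2.4824 / 1.128 = 5.3813

5.38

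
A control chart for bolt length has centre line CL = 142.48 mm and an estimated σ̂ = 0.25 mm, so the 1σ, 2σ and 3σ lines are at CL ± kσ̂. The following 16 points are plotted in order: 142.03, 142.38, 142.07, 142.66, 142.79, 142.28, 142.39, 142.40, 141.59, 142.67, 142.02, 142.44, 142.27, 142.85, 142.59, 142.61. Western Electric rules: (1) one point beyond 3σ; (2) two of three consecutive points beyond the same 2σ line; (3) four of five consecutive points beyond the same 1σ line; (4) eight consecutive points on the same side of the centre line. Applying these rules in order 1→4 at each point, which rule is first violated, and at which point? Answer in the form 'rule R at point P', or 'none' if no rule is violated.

rule 1 at point 9

Zone of each point (C = within 1σ̂, B = 1σ̂–2σ̂, A = 2σ̂–3σ̂, * = beyond 3σ̂; sign = side of CL): 1:-B, 2:-C, 3:-B, 4:+C, 5:+B, 6:-C, 7:-C, 8:-C, 9:-*, 10:+C, 11:-B, 12:-C, 13:-C, 14:+B, 15:+C, 16:+C
Rule 1 (one point beyond the 3σ limits) is satisfied at point 9.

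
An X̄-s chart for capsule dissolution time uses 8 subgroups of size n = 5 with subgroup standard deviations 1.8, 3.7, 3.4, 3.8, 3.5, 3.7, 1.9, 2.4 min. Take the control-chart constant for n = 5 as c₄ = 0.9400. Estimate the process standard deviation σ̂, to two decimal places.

3.22

s̄ = (1.8 + 3.7 + 3.4 + 3.8 + 3.5 + 3.7 + 1.9 + 2.4) / 8 = 3.0250
σ̂ = s̄ / c₄ = 3.0250 / 0.9400 = 3.2181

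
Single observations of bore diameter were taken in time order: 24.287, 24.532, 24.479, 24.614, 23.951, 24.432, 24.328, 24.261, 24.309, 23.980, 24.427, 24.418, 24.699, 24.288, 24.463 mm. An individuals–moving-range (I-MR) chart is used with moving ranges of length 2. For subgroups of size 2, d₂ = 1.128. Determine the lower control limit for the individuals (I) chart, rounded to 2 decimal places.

X̄ = (24.287 + 24.532 + 24.479 + 24.614 + 23.951 + 24.432 + 24.328 + 24.261 + 24.309 + 23.980 + 24.427 + 24.418 + 24.699 + 24.288 + 24.463) / 15 = 24.3645
Moving ranges: 0.245, 0.053, 0.135, 0.663, 0.481, 0.104, 0.067, 0.048, 0.329, 0.447, 0.009, 0.281, 0.411, 0.175; M̄R̄ = 3.4480 / 14 = 0.2463
LCL = X̄ − 3·M̄R̄/d₂ = 24.3645 − 3 × 0.2463 / 1.128 = 23.7095

23.71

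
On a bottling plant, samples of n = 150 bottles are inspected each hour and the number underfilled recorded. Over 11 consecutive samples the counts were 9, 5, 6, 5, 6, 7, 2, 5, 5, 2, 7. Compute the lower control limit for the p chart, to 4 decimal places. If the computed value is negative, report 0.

p̄ = Σdᵢ / (k·n) = 59 / (11 × 150) = 0.03576
LCL = p̄ − 3·√(p̄(1−p̄)/n) = 0.03576 − 3 × 0.01516 = -0.00973 → 0 (negative, so LCL = 0)

0.0000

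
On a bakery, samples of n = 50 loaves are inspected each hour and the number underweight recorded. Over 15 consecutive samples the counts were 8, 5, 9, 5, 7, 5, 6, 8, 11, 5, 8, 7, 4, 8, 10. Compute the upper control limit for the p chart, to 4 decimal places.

p̄ = Σdᵢ / (k·n) = 106 / (15 × 50) = 0.14133
UCL = p̄ + 3·√(p̄(1−p̄)/n) = 0.14133 + 3 × √(0.14133×0.85867/50) = 0.14133 + 3 × 0.04927 = 0.28913

0.2891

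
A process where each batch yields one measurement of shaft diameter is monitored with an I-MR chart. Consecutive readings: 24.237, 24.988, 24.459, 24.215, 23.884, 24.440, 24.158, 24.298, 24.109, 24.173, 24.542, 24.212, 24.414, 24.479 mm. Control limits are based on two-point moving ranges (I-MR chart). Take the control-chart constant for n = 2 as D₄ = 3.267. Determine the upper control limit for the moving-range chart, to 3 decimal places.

1.018

Moving ranges: 0.751, 0.529, 0.244, 0.331, 0.556, 0.282, 0.140, 0.189, 0.064, 0.369, 0.330, 0.202, 0.065; M̄R̄ = 4.0520 / 13 = 0.3117
UCL_MR = D₄·M̄R̄ = 3.267 × 0.3117 = 1.0183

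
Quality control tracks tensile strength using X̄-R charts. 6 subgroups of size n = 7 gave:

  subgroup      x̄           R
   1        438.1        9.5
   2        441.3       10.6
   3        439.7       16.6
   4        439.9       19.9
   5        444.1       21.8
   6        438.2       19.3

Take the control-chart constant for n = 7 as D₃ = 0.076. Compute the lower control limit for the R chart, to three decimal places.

1.238

R̄ = (9.5 + 10.6 + 16.6 + 19.9 + 21.8 + 19.3) / 6 = 97.7000 / 6 = 16.2833
LCL_R = D₃·R̄ = 0.076 × 16.2833 = 1.2375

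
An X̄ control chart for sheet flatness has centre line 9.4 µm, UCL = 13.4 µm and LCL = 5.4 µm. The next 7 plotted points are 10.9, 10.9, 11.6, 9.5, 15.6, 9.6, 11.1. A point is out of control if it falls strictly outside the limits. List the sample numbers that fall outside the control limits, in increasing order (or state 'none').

5

Compare each point to [5.4, 13.4]: sample 5 = 15.6 > UCL.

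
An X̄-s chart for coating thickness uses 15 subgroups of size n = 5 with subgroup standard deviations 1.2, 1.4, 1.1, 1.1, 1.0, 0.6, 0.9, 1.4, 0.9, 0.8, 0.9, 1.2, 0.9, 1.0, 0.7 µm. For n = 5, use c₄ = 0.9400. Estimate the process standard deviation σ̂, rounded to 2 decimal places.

s̄ = (1.2 + 1.4 + 1.1 + 1.1 + 1.0 + 0.6 + 0.9 + 1.4 + 0.9 + 0.8 + 0.9 + 1.2 + 0.9 + 1.0 + 0.7) / 15 = 1.0067
σ̂ = s̄ / c₄ = 1.0067 / 0.9400 = 1.0709

1.07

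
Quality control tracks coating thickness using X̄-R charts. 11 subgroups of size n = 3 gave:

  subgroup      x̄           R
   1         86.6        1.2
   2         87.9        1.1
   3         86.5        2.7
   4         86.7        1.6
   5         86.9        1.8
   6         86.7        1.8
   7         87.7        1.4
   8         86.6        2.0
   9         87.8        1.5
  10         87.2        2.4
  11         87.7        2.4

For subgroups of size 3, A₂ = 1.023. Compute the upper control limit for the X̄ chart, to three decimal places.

X̄̄ = (86.6 + 87.9 + 86.5 + 86.7 + 86.9 + 86.7 + 87.7 + 86.6 + 87.8 + 87.2 + 87.7) / 11 = 958.3000 / 11 = 87.1182
R̄ = (1.2 + 1.1 + 2.7 + 1.6 + 1.8 + 1.8 + 1.4 + 2.0 + 1.5 + 2.4 + 2.4) / 11 = 19.9000 / 11 = 1.8091
UCL = X̄̄ + A₂·R̄ = 87.1182 + 1.023 × 1.8091 = 88.9689

88.969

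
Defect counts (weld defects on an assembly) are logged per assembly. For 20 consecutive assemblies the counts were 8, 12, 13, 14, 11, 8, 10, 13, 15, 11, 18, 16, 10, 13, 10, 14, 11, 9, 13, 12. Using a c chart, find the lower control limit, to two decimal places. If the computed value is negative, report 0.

c̄ = (8 + 12 + 13 + 14 + 11 + 8 + 10 + 13 + 15 + 11 + 18 + 16 + 10 + 13 + 10 + 14 + 11 + 9 + 13 + 12) / 20 = 241 / 20 = 12.0500
LCL = c̄ − 3√c̄ = 12.0500 − 3 × 3.4713 = 1.6361

1.64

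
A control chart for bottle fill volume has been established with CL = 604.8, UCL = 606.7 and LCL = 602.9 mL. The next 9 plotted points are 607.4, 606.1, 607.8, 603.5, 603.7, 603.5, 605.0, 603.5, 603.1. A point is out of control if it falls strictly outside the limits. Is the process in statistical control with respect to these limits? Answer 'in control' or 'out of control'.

out of control

Compare each point to [602.9, 606.7]: sample 1 = 607.4 > UCL; sample 3 = 607.8 > UCL.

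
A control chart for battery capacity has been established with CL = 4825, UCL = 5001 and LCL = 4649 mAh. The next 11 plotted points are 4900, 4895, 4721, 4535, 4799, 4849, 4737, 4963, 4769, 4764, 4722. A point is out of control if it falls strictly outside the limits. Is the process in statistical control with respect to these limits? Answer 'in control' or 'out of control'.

Compare each point to [4649, 5001]: sample 4 = 4535 < LCL.

out of control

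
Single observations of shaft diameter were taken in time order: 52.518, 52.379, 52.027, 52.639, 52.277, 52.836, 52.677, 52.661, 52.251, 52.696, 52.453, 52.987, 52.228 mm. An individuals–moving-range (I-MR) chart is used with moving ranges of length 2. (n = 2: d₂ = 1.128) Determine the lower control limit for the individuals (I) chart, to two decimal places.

X̄ = (52.518 + 52.379 + 52.027 + 52.639 + 52.277 + 52.836 + 52.677 + 52.661 + 52.251 + 52.696 + 52.453 + 52.987 + 52.228) / 13 = 52.5099
Moving ranges: 0.139, 0.352, 0.612, 0.362, 0.559, 0.159, 0.016, 0.410, 0.445, 0.243, 0.534, 0.759; M̄R̄ = 4.5900 / 12 = 0.3825
LCL = X̄ − 3·M̄R̄/d₂ = 52.5099 − 3 × 0.3825 / 1.128 = 51.4926

51.49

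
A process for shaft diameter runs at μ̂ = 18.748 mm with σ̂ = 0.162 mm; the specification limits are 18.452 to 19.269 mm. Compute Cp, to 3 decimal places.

0.841

Cp = (USL − LSL) / (6σ̂) = (19.269 − 18.452) / (6 × 0.162) = 0.8170 / 0.9720 = 0.8405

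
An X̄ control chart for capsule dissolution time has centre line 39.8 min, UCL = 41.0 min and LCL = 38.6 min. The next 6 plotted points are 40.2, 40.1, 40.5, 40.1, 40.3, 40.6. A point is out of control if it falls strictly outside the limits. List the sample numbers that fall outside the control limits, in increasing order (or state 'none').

none

All 6 points lie within [38.6, 41.0].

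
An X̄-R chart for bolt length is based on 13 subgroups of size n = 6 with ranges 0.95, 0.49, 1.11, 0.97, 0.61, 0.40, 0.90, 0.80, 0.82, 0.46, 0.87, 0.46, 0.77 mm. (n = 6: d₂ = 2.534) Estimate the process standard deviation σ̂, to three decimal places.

R̄ = (0.95 + 0.49 + 1.11 + 0.97 + 0.61 + 0.40 + 0.90 + 0.80 + 0.82 + 0.46 + 0.87 + 0.46 + 0.77) / 13 = 0.7392
σ̂ = R̄ / d₂ = 0.7392 / 2.534 = 0.2917

0.292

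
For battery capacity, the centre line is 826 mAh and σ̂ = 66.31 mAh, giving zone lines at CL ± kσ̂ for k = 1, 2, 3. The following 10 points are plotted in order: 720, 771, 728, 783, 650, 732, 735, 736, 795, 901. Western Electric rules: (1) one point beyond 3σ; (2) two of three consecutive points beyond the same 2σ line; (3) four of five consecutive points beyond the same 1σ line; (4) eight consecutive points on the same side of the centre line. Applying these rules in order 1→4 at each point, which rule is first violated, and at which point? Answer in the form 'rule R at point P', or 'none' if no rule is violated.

Zone of each point (C = within 1σ̂, B = 1σ̂–2σ̂, A = 2σ̂–3σ̂, * = beyond 3σ̂; sign = side of CL): 1:-B, 2:-C, 3:-B, 4:-C, 5:-A, 6:-B, 7:-B, 8:-B, 9:-C, 10:+B
Rule 3 (four of five consecutive points beyond the same 1σ limit) is satisfied at point 7.

rule 3 at point 7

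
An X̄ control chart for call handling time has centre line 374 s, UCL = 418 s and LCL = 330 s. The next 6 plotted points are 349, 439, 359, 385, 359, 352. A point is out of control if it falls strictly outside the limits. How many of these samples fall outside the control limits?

1

Compare each point to [330, 418]: sample 2 = 439 > UCL.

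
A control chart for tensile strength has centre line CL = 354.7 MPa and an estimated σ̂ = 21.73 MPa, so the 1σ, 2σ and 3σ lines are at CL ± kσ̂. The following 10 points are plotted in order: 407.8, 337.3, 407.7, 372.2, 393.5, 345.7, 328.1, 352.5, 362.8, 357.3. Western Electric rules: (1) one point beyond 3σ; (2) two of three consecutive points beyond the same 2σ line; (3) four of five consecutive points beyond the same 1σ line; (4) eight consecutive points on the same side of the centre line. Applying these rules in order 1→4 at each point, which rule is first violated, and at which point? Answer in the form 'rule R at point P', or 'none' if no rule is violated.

Zone of each point (C = within 1σ̂, B = 1σ̂–2σ̂, A = 2σ̂–3σ̂, * = beyond 3σ̂; sign = side of CL): 1:+A, 2:-C, 3:+A, 4:+C, 5:+B, 6:-C, 7:-B, 8:-C, 9:+C, 10:+C
Rule 2 (two of three consecutive points beyond the same 2σ limit) is satisfied at point 3.

rule 2 at point 3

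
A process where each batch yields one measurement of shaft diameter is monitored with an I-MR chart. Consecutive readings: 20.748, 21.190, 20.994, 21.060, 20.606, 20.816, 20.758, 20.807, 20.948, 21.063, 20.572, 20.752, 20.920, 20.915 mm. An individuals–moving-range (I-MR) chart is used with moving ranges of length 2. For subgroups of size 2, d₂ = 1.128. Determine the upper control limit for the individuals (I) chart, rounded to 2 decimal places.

21.39

X̄ = (20.748 + 21.190 + 20.994 + 21.060 + 20.606 + 20.816 + 20.758 + 20.807 + 20.948 + 21.063 + 20.572 + 20.752 + 20.920 + 20.915) / 14 = 20.8678
Moving ranges: 0.442, 0.196, 0.066, 0.454, 0.210, 0.058, 0.049, 0.141, 0.115, 0.491, 0.180, 0.168, 0.005; M̄R̄ = 2.5750 / 13 = 0.1981
UCL = X̄ + 3·M̄R̄/d₂ = 20.8678 + 3 × 0.1981 / 1.128 = 21.3946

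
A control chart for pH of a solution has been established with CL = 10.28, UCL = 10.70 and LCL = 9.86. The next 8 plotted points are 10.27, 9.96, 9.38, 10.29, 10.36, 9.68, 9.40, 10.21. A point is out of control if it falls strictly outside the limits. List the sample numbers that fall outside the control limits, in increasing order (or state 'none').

Compare each point to [9.86, 10.70]: sample 3 = 9.38 < LCL; sample 6 = 9.68 < LCL; sample 7 = 9.40 < LCL.

3, 6, 7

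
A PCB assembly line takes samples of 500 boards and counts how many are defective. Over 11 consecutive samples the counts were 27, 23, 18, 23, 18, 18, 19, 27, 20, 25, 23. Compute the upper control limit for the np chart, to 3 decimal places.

p̄ = Σdᵢ / (k·n) = 241 / (11 × 500) = 0.04382
UCL = np̄ + 3·√(np̄(1−p̄)) = 21.9091 + 3 × √(21.9091×0.95618) = 21.9091 + 3 × 4.5770 = 35.6401

35.640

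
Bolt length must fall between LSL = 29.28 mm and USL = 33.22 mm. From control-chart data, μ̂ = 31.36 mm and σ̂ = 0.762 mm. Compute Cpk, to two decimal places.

Cpu = (USL − μ̂) / (3σ̂) = (33.22 − 31.36) / (3 × 0.762) = 0.8136; Cpl = (μ̂ − LSL) / (3σ̂) = (31.36 − 29.28) / (3 × 0.762) = 0.9099; Cpk = min(Cpu, Cpl) = 0.8136

0.81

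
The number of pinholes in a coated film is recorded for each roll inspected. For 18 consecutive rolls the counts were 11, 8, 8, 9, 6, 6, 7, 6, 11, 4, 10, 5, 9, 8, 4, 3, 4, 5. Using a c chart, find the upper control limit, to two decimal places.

14.76

c̄ = (11 + 8 + 8 + 9 + 6 + 6 + 7 + 6 + 11 + 4 + 10 + 5 + 9 + 8 + 4 + 3 + 4 + 5) / 18 = 124 / 18 = 6.8889
UCL = c̄ + 3√c̄ = 6.8889 + 3 × √6.8889 = 6.8889 + 3 × 2.6247 = 14.7629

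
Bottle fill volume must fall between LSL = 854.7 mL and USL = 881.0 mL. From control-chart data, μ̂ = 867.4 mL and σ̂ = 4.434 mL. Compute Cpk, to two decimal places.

0.95

Cpu = (USL − μ̂) / (3σ̂) = (881.0 − 867.4) / (3 × 4.434) = 1.0224; Cpl = (μ̂ − LSL) / (3σ̂) = (867.4 − 854.7) / (3 × 4.434) = 0.9547; Cpk = min(Cpu, Cpl) = 0.9547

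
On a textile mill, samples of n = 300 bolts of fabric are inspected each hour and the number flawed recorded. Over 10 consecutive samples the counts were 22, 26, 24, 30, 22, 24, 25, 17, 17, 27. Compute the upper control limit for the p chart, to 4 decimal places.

0.1244

p̄ = Σdᵢ / (k·n) = 234 / (10 × 300) = 0.07800
UCL = p̄ + 3·√(p̄(1−p̄)/n) = 0.07800 + 3 × √(0.07800×0.92200/300) = 0.07800 + 3 × 0.01548 = 0.12445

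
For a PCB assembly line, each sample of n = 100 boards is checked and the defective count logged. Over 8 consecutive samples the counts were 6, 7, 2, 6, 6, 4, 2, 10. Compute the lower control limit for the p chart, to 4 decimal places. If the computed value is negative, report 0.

p̄ = Σdᵢ / (k·n) = 43 / (8 × 100) = 0.05375
LCL = p̄ − 3·√(p̄(1−p̄)/n) = 0.05375 − 3 × 0.02255 = -0.01391 → 0 (negative, so LCL = 0)

0.0000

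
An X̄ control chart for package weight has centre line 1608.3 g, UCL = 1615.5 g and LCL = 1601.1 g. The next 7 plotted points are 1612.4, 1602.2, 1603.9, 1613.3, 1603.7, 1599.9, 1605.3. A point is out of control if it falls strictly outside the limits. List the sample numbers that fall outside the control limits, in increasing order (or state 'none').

6

Compare each point to [1601.1, 1615.5]: sample 6 = 1599.9 < LCL.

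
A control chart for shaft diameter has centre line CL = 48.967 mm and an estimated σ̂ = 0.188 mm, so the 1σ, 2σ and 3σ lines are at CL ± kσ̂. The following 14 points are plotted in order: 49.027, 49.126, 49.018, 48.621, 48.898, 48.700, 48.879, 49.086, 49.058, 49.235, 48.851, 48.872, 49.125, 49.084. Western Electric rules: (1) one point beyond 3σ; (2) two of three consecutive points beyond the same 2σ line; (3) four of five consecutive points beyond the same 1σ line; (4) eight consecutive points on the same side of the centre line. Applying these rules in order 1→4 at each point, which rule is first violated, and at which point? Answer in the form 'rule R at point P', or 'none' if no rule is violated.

Zone of each point (C = within 1σ̂, B = 1σ̂–2σ̂, A = 2σ̂–3σ̂, * = beyond 3σ̂; sign = side of CL): 1:+C, 2:+C, 3:+C, 4:-B, 5:-C, 6:-B, 7:-C, 8:+C, 9:+C, 10:+B, 11:-C, 12:-C, 13:+C, 14:+C
No rule fires across all 14 points.

none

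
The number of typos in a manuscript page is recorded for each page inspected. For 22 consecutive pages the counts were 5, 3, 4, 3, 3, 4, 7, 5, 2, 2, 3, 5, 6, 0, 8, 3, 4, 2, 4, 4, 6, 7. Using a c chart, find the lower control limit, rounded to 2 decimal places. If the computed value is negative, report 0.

c̄ = (5 + 3 + 4 + 3 + 3 + 4 + 7 + 5 + 2 + 2 + 3 + 5 + 6 + 0 + 8 + 3 + 4 + 2 + 4 + 4 + 6 + 7) / 22 = 90 / 22 = 4.0909
LCL = c̄ − 3√c̄ = 4.0909 − 3 × 2.0226 = -1.9769 → 0 (cannot be negative)

0.00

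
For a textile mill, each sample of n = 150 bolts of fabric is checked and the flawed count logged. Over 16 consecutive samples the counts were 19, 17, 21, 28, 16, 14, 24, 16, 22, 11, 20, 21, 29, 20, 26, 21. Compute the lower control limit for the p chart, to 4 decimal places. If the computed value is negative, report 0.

0.0516

p̄ = Σdᵢ / (k·n) = 325 / (16 × 150) = 0.13542
LCL = p̄ − 3·√(p̄(1−p̄)/n) = 0.13542 − 3 × 0.02794 = 0.05160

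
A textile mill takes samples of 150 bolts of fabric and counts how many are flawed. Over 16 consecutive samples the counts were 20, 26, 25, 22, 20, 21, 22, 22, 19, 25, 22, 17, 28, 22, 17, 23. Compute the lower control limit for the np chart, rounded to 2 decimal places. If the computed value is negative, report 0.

p̄ = Σdᵢ / (k·n) = 351 / (16 × 150) = 0.14625
LCL = np̄ − 3·√(np̄(1−p̄)) = 21.9375 − 3 × 4.3277 = 8.9543

8.95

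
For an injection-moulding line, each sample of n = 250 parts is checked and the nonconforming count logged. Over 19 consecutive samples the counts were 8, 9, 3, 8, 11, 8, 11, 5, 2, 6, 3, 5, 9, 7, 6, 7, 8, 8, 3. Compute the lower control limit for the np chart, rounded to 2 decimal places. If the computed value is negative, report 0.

0.00

p̄ = Σdᵢ / (k·n) = 127 / (19 × 250) = 0.02674
LCL = np̄ − 3·√(np̄(1−p̄)) = 6.6842 − 3 × 2.5506 = -0.9676 → 0 (negative, so LCL = 0)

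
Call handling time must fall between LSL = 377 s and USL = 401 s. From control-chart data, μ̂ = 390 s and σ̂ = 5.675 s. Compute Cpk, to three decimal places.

Cpu = (USL − μ̂) / (3σ̂) = (401 − 390) / (3 × 5.675) = 0.6461; Cpl = (μ̂ − LSL) / (3σ̂) = (390 − 377) / (3 × 5.675) = 0.7636; Cpk = min(Cpu, Cpl) = 0.6461

0.646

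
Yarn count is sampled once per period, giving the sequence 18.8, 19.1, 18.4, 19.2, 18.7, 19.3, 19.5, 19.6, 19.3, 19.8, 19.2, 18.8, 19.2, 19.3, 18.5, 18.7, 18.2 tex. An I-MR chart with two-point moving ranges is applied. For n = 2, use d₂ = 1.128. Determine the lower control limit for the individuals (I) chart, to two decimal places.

17.87

X̄ = (18.8 + 19.1 + 18.4 + 19.2 + 18.7 + 19.3 + 19.5 + 19.6 + 19.3 + 19.8 + 19.2 + 18.8 + 19.2 + 19.3 + 18.5 + 18.7 + 18.2) / 17 = 19.0353
Moving ranges: 0.3, 0.7, 0.8, 0.5, 0.6, 0.2, 0.1, 0.3, 0.5, 0.6, 0.4, 0.4, 0.1, 0.8, 0.2, 0.5; M̄R̄ = 7.0000 / 16 = 0.4375
LCL = X̄ − 3·M̄R̄/d₂ = 19.0353 − 3 × 0.4375 / 1.128 = 17.8717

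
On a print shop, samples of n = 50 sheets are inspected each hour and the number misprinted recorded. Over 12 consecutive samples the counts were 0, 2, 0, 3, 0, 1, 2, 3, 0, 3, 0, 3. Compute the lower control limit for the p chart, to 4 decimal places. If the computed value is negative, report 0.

p̄ = Σdᵢ / (k·n) = 17 / (12 × 50) = 0.02833
LCL = p̄ − 3·√(p̄(1−p̄)/n) = 0.02833 − 3 × 0.02347 = -0.04206 → 0 (negative, so LCL = 0)

0.0000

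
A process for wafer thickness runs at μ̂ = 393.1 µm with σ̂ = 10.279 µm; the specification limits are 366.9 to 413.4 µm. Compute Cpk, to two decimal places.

0.66

Cpu = (USL − μ̂) / (3σ̂) = (413.4 − 393.1) / (3 × 10.279) = 0.6583; Cpl = (μ̂ − LSL) / (3σ̂) = (393.1 − 366.9) / (3 × 10.279) = 0.8496; Cpk = min(Cpu, Cpl) = 0.6583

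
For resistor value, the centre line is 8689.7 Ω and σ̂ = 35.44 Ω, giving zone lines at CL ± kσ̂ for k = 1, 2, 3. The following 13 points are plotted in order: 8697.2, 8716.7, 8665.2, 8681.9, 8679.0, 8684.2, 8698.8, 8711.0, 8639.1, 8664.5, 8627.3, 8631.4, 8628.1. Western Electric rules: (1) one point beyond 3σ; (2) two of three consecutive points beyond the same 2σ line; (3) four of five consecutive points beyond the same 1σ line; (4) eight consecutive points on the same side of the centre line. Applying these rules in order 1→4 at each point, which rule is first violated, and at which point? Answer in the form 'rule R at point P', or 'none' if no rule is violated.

Zone of each point (C = within 1σ̂, B = 1σ̂–2σ̂, A = 2σ̂–3σ̂, * = beyond 3σ̂; sign = side of CL): 1:+C, 2:+C, 3:-C, 4:-C, 5:-C, 6:-C, 7:+C, 8:+C, 9:-B, 10:-C, 11:-B, 12:-B, 13:-B
Rule 3 (four of five consecutive points beyond the same 1σ limit) is satisfied at point 13.

rule 3 at point 13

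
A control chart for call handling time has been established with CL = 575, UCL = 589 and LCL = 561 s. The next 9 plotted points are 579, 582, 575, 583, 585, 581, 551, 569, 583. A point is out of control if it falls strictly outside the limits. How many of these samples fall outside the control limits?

Compare each point to [561, 589]: sample 7 = 551 < LCL.

1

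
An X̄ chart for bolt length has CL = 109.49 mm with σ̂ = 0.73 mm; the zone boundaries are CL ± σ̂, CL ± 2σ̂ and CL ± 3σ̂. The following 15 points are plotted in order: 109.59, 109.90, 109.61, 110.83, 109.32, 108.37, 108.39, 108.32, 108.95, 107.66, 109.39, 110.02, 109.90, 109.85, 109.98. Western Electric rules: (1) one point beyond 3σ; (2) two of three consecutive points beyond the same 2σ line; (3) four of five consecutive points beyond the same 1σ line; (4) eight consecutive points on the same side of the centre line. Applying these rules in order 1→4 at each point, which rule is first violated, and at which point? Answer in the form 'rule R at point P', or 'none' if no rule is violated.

Zone of each point (C = within 1σ̂, B = 1σ̂–2σ̂, A = 2σ̂–3σ̂, * = beyond 3σ̂; sign = side of CL): 1:+C, 2:+C, 3:+C, 4:+B, 5:-C, 6:-B, 7:-B, 8:-B, 9:-C, 10:-A, 11:-C, 12:+C, 13:+C, 14:+C, 15:+C
Rule 3 (four of five consecutive points beyond the same 1σ limit) is satisfied at point 10.

rule 3 at point 10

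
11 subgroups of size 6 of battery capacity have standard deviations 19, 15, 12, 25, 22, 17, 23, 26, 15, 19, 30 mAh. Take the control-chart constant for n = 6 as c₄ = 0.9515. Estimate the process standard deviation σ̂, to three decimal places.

21.306

s̄ = (19 + 15 + 12 + 25 + 22 + 17 + 23 + 26 + 15 + 19 + 30) / 11 = 20.2727
σ̂ = s̄ / c₄ = 20.2727 / 0.9515 = 21.3061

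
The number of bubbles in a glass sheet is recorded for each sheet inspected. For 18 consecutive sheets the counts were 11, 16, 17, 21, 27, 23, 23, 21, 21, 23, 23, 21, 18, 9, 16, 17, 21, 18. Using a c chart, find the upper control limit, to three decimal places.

32.375

c̄ = (11 + 16 + 17 + 21 + 27 + 23 + 23 + 21 + 21 + 23 + 23 + 21 + 18 + 9 + 16 + 17 + 21 + 18) / 18 = 346 / 18 = 19.2222
UCL = c̄ + 3√c̄ = 19.2222 + 3 × √19.2222 = 19.2222 + 3 × 4.3843 = 32.3752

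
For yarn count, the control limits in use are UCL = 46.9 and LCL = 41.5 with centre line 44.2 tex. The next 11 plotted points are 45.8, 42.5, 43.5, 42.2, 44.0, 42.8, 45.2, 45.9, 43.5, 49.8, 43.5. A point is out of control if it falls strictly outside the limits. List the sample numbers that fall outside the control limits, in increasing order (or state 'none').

10

Compare each point to [41.5, 46.9]: sample 10 = 49.8 > UCL.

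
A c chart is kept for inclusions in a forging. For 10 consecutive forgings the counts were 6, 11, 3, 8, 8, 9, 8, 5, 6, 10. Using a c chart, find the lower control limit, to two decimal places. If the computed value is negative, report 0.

c̄ = (6 + 11 + 3 + 8 + 8 + 9 + 8 + 5 + 6 + 10) / 10 = 74 / 10 = 7.4000
LCL = c̄ − 3√c̄ = 7.4000 − 3 × 2.7203 = -0.7609 → 0 (cannot be negative)

0.00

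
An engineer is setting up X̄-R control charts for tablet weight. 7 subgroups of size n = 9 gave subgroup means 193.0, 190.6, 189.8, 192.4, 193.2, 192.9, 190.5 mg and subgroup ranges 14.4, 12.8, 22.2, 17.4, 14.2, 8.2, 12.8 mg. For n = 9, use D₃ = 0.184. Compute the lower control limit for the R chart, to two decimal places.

2.68

R̄ = (14.4 + 12.8 + 22.2 + 17.4 + 14.2 + 8.2 + 12.8) / 7 = 102.0000 / 7 = 14.5714
LCL_R = D₃·R̄ = 0.184 × 14.5714 = 2.6811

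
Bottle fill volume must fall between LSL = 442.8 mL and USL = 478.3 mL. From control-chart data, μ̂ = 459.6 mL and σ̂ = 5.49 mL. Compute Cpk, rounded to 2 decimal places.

Cpu = (USL − μ̂) / (3σ̂) = (478.3 − 459.6) / (3 × 5.49) = 1.1354; Cpl = (μ̂ − LSL) / (3σ̂) = (459.6 − 442.8) / (3 × 5.49) = 1.0200; Cpk = min(Cpu, Cpl) = 1.0200

1.02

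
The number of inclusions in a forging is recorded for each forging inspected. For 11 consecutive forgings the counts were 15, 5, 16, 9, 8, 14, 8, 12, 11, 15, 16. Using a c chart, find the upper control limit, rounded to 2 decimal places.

22.00

c̄ = (15 + 5 + 16 + 9 + 8 + 14 + 8 + 12 + 11 + 15 + 16) / 11 = 129 / 11 = 11.7273
UCL = c̄ + 3√c̄ = 11.7273 + 3 × √11.7273 = 11.7273 + 3 × 3.4245 = 22.0008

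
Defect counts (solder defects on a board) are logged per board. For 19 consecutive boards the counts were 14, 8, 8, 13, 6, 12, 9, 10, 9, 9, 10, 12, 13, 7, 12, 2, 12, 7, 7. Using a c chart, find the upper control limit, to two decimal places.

18.71

c̄ = (14 + 8 + 8 + 13 + 6 + 12 + 9 + 10 + 9 + 9 + 10 + 12 + 13 + 7 + 12 + 2 + 12 + 7 + 7) / 19 = 180 / 19 = 9.4737
UCL = c̄ + 3√c̄ = 9.4737 + 3 × √9.4737 = 9.4737 + 3 × 3.0779 = 18.7075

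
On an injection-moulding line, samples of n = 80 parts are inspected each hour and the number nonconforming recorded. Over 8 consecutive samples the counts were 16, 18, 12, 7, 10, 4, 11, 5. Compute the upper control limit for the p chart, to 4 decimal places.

p̄ = Σdᵢ / (k·n) = 83 / (8 × 80) = 0.12969
UCL = p̄ + 3·√(p̄(1−p̄)/n) = 0.12969 + 3 × √(0.12969×0.87031/80) = 0.12969 + 3 × 0.03756 = 0.24237

0.2424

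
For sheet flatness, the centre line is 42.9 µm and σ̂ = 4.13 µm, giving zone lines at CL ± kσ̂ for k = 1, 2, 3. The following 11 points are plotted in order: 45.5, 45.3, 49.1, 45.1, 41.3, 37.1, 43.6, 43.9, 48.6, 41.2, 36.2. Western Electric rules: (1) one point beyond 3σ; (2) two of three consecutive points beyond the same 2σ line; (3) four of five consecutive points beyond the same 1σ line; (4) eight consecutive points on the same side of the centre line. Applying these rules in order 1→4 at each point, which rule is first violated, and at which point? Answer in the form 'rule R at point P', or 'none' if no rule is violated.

none

Zone of each point (C = within 1σ̂, B = 1σ̂–2σ̂, A = 2σ̂–3σ̂, * = beyond 3σ̂; sign = side of CL): 1:+C, 2:+C, 3:+B, 4:+C, 5:-C, 6:-B, 7:+C, 8:+C, 9:+B, 10:-C, 11:-B
No rule fires across all 11 points.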